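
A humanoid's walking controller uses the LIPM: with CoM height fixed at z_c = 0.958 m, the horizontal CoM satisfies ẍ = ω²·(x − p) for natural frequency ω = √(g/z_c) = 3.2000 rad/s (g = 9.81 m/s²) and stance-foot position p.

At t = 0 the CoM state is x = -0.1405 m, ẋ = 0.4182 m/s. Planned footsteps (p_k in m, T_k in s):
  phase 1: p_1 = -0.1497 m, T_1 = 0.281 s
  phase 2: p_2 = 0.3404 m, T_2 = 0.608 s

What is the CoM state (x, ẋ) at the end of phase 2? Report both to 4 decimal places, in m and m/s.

x = -0.2101, ẋ = -1.5148

phase 1: p=-0.1497, T=0.281, ωT=0.899200, cosh=1.432266, sinh=1.025371; start (x,ẋ)=(-0.140500, 0.418200) → end (x,ẋ)=(-0.002520, 0.629160)
phase 2: p=0.3404, T=0.608, ωT=1.945600, cosh=3.570365, sinh=3.427464; start (x,ẋ)=(-0.002520, 0.629160) → end (x,ẋ)=(-0.210067, -1.514775)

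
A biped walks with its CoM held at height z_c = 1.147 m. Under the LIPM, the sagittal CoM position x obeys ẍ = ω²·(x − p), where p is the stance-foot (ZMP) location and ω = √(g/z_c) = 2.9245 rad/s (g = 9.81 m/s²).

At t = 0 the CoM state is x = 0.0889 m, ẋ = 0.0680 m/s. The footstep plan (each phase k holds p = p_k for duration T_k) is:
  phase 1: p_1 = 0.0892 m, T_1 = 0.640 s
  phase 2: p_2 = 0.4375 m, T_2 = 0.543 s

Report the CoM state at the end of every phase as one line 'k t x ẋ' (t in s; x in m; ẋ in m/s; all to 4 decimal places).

1 0.6400 0.1620 0.2234
2 1.1830 -0.0857 -1.3199

phase 1: p=0.0892, T=0.640, ωT=1.871680, cosh=3.326535, sinh=3.172670; start (x,ẋ)=(0.088900, 0.068000) → end (x,ẋ)=(0.161972, 0.223421)
phase 2: p=0.4375, T=0.543, ωT=1.588004, cosh=2.549151, sinh=2.344818; start (x,ẋ)=(0.161972, 0.223421) → end (x,ẋ)=(-0.085726, -1.319874)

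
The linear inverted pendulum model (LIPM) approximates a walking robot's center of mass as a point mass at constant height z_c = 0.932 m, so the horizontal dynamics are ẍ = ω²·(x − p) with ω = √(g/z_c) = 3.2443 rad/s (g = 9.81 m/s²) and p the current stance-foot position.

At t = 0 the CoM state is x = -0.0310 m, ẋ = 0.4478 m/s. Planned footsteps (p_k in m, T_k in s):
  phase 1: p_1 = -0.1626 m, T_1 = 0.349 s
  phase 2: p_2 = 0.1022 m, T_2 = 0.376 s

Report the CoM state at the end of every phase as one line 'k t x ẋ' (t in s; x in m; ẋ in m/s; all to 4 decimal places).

1 0.3490 0.2546 1.3604
2 0.7250 1.0310 3.2689

phase 1: p=-0.1626, T=0.349, ωT=1.132261, cosh=1.712483, sinh=1.390179; start (x,ẋ)=(-0.031000, 0.447800) → end (x,ẋ)=(0.254645, 1.360387)
phase 2: p=0.1022, T=0.376, ωT=1.219857, cosh=1.840988, sinh=1.545715; start (x,ẋ)=(0.254645, 1.360387) → end (x,ẋ)=(1.030992, 3.268930)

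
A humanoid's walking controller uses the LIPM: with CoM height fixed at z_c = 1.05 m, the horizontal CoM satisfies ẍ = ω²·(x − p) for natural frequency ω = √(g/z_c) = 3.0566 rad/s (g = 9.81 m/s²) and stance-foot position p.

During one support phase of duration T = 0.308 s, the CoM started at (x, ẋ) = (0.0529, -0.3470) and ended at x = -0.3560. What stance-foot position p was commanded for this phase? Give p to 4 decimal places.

p = 0.6517

ωT = 3.0566·0.308 = 0.941433; cosh(ωT) = 1.476860, sinh(ωT) = 1.086792
x(T) = p + (x₀−p)·cosh(ωT) + (ẋ₀/ω)·sinh(ωT) ⇒ p·(1 − cosh) = x(T) − x₀·cosh − (ẋ₀/ω)·sinh
numerator   = -0.3560 − (0.0529)·1.476860 − (-0.3470/3.0566)·1.086792 = -0.310748
denominator = 1 − 1.476860 = -0.476860
p = -0.310748 / -0.476860 = 0.6517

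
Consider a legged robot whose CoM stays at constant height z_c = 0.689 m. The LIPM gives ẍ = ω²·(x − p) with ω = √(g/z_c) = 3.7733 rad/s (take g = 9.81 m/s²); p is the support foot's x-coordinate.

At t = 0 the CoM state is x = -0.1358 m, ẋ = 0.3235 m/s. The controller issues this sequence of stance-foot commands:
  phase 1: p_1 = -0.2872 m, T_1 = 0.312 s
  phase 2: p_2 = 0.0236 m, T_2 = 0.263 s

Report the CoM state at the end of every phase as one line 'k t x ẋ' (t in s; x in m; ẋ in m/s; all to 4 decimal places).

1 0.3120 0.1077 1.4138
2 0.5750 0.5886 2.5384

phase 1: p=-0.2872, T=0.312, ωT=1.177270, cosh=1.776810, sinh=1.468691; start (x,ẋ)=(-0.135800, 0.323500) → end (x,ẋ)=(0.107726, 1.413828)
phase 2: p=0.0236, T=0.263, ωT=0.992378, cosh=1.534168, sinh=1.163474; start (x,ẋ)=(0.107726, 1.413828) → end (x,ẋ)=(0.588608, 2.538373)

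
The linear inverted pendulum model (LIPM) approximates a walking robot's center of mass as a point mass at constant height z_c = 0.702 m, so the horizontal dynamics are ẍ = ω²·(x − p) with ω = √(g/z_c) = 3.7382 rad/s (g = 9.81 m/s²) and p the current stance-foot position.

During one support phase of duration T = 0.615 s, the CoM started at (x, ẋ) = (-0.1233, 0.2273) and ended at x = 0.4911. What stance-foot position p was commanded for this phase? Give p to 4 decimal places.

p = -0.2013

ωT = 3.7382·0.615 = 2.298993; cosh(ωT) = 5.032252, sinh(ωT) = 4.931892
x(T) = p + (x₀−p)·cosh(ωT) + (ẋ₀/ω)·sinh(ωT) ⇒ p·(1 − cosh) = x(T) − x₀·cosh − (ẋ₀/ω)·sinh
numerator   = 0.4911 − (-0.1233)·5.032252 − (0.2273/3.7382)·4.931892 = 0.811695
denominator = 1 − 5.032252 = -4.032252
p = 0.811695 / -4.032252 = -0.2013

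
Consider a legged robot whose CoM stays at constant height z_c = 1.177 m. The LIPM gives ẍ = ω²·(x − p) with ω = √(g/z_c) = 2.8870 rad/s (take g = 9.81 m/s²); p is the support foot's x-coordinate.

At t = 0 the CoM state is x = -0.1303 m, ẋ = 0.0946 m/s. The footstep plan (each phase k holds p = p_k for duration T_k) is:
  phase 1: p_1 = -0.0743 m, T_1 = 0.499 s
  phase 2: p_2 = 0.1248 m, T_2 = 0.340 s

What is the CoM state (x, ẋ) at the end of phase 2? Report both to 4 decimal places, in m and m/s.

phase 1: p=-0.0743, T=0.499, ωT=1.440613, cosh=2.230033, sinh=1.993251; start (x,ẋ)=(-0.130300, 0.094600) → end (x,ẋ)=(-0.133868, -0.111292)
phase 2: p=0.1248, T=0.340, ωT=0.981580, cosh=1.521694, sinh=1.146975; start (x,ẋ)=(-0.133868, -0.111292) → end (x,ẋ)=(-0.313028, -1.025883)

x = -0.3130, ẋ = -1.0259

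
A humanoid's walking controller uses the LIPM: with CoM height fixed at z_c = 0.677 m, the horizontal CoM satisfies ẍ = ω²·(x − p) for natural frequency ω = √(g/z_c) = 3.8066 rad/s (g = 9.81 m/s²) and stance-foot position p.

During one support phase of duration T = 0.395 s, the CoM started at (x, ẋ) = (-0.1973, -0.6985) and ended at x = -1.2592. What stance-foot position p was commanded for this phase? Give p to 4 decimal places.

p = 0.2950

ωT = 3.8066·0.395 = 1.503607; cosh(ωT) = 2.360105, sinh(ωT) = 2.137778
x(T) = p + (x₀−p)·cosh(ωT) + (ẋ₀/ω)·sinh(ωT) ⇒ p·(1 − cosh) = x(T) − x₀·cosh − (ẋ₀/ω)·sinh
numerator   = -1.2592 − (-0.1973)·2.360105 − (-0.6985/3.8066)·2.137778 = -0.401275
denominator = 1 − 2.360105 = -1.360105
p = -0.401275 / -1.360105 = 0.2950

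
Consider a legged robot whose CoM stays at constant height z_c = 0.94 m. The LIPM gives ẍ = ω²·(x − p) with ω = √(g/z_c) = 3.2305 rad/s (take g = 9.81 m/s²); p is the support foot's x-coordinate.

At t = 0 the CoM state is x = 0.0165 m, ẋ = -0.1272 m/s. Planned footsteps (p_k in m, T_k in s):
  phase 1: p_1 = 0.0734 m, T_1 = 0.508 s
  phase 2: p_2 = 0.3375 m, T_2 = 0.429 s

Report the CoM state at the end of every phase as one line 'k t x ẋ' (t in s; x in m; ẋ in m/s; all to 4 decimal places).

phase 1: p=0.0734, T=0.508, ωT=1.641094, cosh=2.677290, sinh=2.483522; start (x,ẋ)=(0.016500, -0.127200) → end (x,ẋ)=(-0.176726, -0.797061)
phase 2: p=0.3375, T=0.429, ωT=1.385884, cosh=2.124232, sinh=1.874129; start (x,ẋ)=(-0.176726, -0.797061) → end (x,ẋ)=(-1.217238, -4.806458)

1 0.5080 -0.1767 -0.7971
2 0.9370 -1.2172 -4.8065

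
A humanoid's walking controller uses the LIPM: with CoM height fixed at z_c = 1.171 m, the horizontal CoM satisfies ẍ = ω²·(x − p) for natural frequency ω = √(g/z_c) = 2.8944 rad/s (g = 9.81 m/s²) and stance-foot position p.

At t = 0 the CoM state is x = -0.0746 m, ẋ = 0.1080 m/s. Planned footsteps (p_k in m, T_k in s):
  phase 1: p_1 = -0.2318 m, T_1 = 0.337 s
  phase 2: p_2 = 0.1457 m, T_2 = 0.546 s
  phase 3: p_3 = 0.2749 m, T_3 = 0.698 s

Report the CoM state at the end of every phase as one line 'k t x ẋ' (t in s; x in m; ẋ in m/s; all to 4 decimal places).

1 0.3370 0.0488 0.6812
2 0.8830 0.4476 1.0718
3 1.5810 2.3089 5.9630

phase 1: p=-0.2318, T=0.337, ωT=0.975413, cosh=1.514649, sinh=1.137613; start (x,ẋ)=(-0.074600, 0.108000) → end (x,ẋ)=(0.048751, 0.681195)
phase 2: p=0.1457, T=0.546, ωT=1.580342, cosh=2.531262, sinh=2.325357; start (x,ẋ)=(0.048751, 0.681195) → end (x,ẋ)=(0.447568, 1.071768)
phase 3: p=0.2749, T=0.698, ωT=2.020291, cosh=3.836569, sinh=3.703952; start (x,ẋ)=(0.447568, 1.071768) → end (x,ẋ)=(2.308892, 5.963041)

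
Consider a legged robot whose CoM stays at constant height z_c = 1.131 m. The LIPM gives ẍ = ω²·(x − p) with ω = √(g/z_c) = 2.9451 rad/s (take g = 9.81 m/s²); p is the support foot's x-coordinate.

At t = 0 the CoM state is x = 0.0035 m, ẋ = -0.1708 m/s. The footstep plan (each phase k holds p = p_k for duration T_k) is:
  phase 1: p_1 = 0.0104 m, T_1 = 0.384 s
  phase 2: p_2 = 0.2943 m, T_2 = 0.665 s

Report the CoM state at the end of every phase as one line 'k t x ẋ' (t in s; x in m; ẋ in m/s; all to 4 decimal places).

phase 1: p=0.0104, T=0.384, ωT=1.130918, cosh=1.710619, sinh=1.387882; start (x,ẋ)=(0.003500, -0.170800) → end (x,ẋ)=(-0.081893, -0.320377)
phase 2: p=0.2943, T=0.665, ωT=1.958492, cosh=3.614848, sinh=3.473777; start (x,ẋ)=(-0.081893, -0.320377) → end (x,ẋ)=(-1.443469, -5.006803)

1 0.3840 -0.0819 -0.3204
2 1.0490 -1.4435 -5.0068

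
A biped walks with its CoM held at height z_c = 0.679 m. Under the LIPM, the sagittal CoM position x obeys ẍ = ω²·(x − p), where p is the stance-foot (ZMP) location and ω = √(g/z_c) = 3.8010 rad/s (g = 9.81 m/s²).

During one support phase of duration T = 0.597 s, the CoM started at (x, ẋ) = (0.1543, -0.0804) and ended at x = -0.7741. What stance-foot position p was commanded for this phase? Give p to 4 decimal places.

ωT = 3.8010·0.597 = 2.269197; cosh(ωT) = 4.887513, sinh(ωT) = 4.784118
x(T) = p + (x₀−p)·cosh(ωT) + (ẋ₀/ω)·sinh(ωT) ⇒ p·(1 − cosh) = x(T) − x₀·cosh − (ẋ₀/ω)·sinh
numerator   = -0.7741 − (0.1543)·4.887513 − (-0.0804/3.8010)·4.784118 = -1.427048
denominator = 1 − 4.887513 = -3.887513
p = -1.427048 / -3.887513 = 0.3671

p = 0.3671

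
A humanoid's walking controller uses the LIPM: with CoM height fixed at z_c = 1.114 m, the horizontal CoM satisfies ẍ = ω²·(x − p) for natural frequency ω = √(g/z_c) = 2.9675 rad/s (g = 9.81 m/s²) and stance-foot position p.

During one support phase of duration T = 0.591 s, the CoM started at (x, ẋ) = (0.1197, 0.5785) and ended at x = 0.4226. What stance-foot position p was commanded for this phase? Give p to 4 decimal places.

ωT = 2.9675·0.591 = 1.753792; cosh(ωT) = 2.974792, sinh(ωT) = 2.801676
x(T) = p + (x₀−p)·cosh(ωT) + (ẋ₀/ω)·sinh(ωT) ⇒ p·(1 − cosh) = x(T) − x₀·cosh − (ẋ₀/ω)·sinh
numerator   = 0.4226 − (0.1197)·2.974792 − (0.5785/2.9675)·2.801676 = -0.479656
denominator = 1 − 2.974792 = -1.974792
p = -0.479656 / -1.974792 = 0.2429

p = 0.2429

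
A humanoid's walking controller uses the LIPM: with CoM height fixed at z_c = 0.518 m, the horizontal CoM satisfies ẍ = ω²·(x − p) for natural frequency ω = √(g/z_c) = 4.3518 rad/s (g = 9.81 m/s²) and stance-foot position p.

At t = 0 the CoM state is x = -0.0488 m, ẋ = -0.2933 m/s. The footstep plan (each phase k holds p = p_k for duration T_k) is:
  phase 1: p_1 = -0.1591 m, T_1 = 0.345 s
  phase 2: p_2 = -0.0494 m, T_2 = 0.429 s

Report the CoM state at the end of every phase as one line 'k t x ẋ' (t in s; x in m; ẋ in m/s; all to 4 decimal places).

phase 1: p=-0.1591, T=0.345, ωT=1.501371, cosh=2.355331, sinh=2.132507; start (x,ẋ)=(-0.048800, -0.293300) → end (x,ẋ)=(-0.043032, 0.332792)
phase 2: p=-0.0494, T=0.429, ωT=1.866922, cosh=3.311478, sinh=3.156879; start (x,ẋ)=(-0.043032, 0.332792) → end (x,ẋ)=(0.213100, 1.189513)

1 0.3450 -0.0430 0.3328
2 0.7740 0.2131 1.1895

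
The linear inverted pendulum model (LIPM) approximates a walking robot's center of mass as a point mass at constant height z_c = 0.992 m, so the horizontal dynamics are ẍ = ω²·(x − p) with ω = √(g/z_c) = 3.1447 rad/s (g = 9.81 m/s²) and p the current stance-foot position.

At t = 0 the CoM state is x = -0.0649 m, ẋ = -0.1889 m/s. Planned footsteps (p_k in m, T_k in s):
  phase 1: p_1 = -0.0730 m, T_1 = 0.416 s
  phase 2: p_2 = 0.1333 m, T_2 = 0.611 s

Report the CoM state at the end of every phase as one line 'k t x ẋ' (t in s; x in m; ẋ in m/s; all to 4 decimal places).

1 0.4160 -0.1599 -0.3313
2 1.0270 -1.2417 -4.2373

phase 1: p=-0.0730, T=0.416, ωT=1.308195, cosh=1.984899, sinh=1.714592; start (x,ẋ)=(-0.064900, -0.188900) → end (x,ẋ)=(-0.159917, -0.331273)
phase 2: p=0.1333, T=0.611, ωT=1.921412, cosh=3.488497, sinh=3.342097; start (x,ẋ)=(-0.159917, -0.331273) → end (x,ẋ)=(-1.241653, -4.237322)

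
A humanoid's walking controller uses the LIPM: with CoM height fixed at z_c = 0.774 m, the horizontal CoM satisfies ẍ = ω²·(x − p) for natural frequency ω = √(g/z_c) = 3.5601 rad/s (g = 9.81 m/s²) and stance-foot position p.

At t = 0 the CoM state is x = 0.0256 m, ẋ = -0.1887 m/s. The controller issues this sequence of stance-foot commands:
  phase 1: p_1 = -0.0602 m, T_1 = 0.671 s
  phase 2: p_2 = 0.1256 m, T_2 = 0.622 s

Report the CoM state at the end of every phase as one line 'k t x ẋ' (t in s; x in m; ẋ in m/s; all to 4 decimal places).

1 0.6710 0.1249 0.6137
2 1.2930 0.9022 2.8319

phase 1: p=-0.0602, T=0.671, ωT=2.388827, cosh=5.496219, sinh=5.404482; start (x,ẋ)=(0.025600, -0.188700) → end (x,ẋ)=(0.124916, 0.613698)
phase 2: p=0.1256, T=0.622, ωT=2.214382, cosh=4.632486, sinh=4.523265; start (x,ẋ)=(0.124916, 0.613698) → end (x,ẋ)=(0.902161, 2.831929)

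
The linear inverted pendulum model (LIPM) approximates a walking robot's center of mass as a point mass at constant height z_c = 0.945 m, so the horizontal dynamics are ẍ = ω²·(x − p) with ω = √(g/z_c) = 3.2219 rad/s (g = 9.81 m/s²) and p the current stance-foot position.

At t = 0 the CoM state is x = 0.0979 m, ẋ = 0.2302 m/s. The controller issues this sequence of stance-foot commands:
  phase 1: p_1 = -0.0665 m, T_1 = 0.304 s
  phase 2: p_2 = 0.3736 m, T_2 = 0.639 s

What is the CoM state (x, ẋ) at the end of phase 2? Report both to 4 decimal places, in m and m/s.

phase 1: p=-0.0665, T=0.304, ωT=0.979458, cosh=1.519263, sinh=1.143748; start (x,ẋ)=(0.097900, 0.230200) → end (x,ẋ)=(0.264986, 0.955555)
phase 2: p=0.3736, T=0.639, ωT=2.058794, cosh=3.982061, sinh=3.854453; start (x,ẋ)=(0.264986, 0.955555) → end (x,ẋ)=(1.084251, 2.456239)

x = 1.0843, ẋ = 2.4562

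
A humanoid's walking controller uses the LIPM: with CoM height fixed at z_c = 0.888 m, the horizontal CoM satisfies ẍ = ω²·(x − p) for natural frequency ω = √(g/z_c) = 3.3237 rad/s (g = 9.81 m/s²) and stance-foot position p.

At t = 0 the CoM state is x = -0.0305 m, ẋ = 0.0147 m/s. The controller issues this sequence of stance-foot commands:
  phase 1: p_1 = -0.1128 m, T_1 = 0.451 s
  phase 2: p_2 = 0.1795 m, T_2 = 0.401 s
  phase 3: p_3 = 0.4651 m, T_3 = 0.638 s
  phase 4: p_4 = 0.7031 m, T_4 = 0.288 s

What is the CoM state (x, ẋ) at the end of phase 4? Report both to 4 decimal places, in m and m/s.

phase 1: p=-0.1128, T=0.451, ωT=1.498989, cosh=2.350257, sinh=2.126902; start (x,ẋ)=(-0.030500, 0.014700) → end (x,ẋ)=(0.090033, 0.616343)
phase 2: p=0.1795, T=0.401, ωT=1.332804, cosh=2.027698, sinh=1.763961; start (x,ẋ)=(0.090033, 0.616343) → end (x,ẋ)=(0.325195, 0.725222)
phase 3: p=0.4651, T=0.638, ωT=2.120521, cosh=4.227722, sinh=4.107753; start (x,ẋ)=(0.325195, 0.725222) → end (x,ẋ)=(0.769920, 1.155919)
phase 4: p=0.7031, T=0.288, ωT=0.957226, cosh=1.494209, sinh=1.110252; start (x,ẋ)=(0.769920, 1.155919) → end (x,ẋ)=(1.189067, 1.973758)

x = 1.1891, ẋ = 1.9738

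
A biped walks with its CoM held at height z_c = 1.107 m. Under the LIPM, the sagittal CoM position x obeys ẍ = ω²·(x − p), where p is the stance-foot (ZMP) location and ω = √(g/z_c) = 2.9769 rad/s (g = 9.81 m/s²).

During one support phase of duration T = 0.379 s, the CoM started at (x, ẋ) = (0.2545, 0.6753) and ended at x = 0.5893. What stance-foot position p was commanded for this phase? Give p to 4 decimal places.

p = 0.2248

ωT = 2.9769·0.379 = 1.128245; cosh(ωT) = 1.706915, sinh(ωT) = 1.383314
x(T) = p + (x₀−p)·cosh(ωT) + (ẋ₀/ω)·sinh(ωT) ⇒ p·(1 − cosh) = x(T) − x₀·cosh − (ẋ₀/ω)·sinh
numerator   = 0.5893 − (0.2545)·1.706915 − (0.6753/2.9769)·1.383314 = -0.158910
denominator = 1 − 1.706915 = -0.706915
p = -0.158910 / -0.706915 = 0.2248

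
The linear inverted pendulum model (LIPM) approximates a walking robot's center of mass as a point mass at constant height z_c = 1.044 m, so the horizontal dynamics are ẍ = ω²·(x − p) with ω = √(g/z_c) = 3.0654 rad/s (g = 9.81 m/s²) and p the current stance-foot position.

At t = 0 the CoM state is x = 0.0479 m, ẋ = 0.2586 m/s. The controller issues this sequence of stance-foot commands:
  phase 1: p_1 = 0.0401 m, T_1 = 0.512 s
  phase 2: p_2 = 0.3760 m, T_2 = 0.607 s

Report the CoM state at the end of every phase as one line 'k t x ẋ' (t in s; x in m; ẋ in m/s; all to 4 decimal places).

1 0.5120 0.2535 0.7030
2 1.1190 0.6921 1.1367

phase 1: p=0.0401, T=0.512, ωT=1.569485, cosh=2.506162, sinh=2.298010; start (x,ẋ)=(0.047900, 0.258600) → end (x,ẋ)=(0.253510, 0.703039)
phase 2: p=0.3760, T=0.607, ωT=1.860698, cosh=3.291892, sinh=3.136328; start (x,ẋ)=(0.253510, 0.703039) → end (x,ẋ)=(0.692084, 1.136702)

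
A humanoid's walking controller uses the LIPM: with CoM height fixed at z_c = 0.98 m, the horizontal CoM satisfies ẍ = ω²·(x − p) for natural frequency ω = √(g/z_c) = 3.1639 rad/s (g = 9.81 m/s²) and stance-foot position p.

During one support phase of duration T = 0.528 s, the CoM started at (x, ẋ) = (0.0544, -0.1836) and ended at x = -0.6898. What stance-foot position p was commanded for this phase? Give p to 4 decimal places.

p = 0.3943

ωT = 3.1639·0.528 = 1.670539; cosh(ωT) = 2.751589, sinh(ωT) = 2.563444
x(T) = p + (x₀−p)·cosh(ωT) + (ẋ₀/ω)·sinh(ωT) ⇒ p·(1 − cosh) = x(T) − x₀·cosh − (ẋ₀/ω)·sinh
numerator   = -0.6898 − (0.0544)·2.751589 − (-0.1836/3.1639)·2.563444 = -0.690731
denominator = 1 − 2.751589 = -1.751589
p = -0.690731 / -1.751589 = 0.3943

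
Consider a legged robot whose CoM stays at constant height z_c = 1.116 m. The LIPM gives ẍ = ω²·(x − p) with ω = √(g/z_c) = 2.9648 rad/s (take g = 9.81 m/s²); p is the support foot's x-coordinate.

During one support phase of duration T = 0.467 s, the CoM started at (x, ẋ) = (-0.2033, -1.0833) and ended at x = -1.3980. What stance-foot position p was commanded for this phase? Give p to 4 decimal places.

ωT = 2.9648·0.467 = 1.384562; cosh(ωT) = 2.121754, sinh(ωT) = 1.871321
x(T) = p + (x₀−p)·cosh(ωT) + (ẋ₀/ω)·sinh(ωT) ⇒ p·(1 − cosh) = x(T) − x₀·cosh − (ẋ₀/ω)·sinh
numerator   = -1.3980 − (-0.2033)·2.121754 − (-1.0833/2.9648)·1.871321 = -0.282891
denominator = 1 − 2.121754 = -1.121754
p = -0.282891 / -1.121754 = 0.2522

p = 0.2522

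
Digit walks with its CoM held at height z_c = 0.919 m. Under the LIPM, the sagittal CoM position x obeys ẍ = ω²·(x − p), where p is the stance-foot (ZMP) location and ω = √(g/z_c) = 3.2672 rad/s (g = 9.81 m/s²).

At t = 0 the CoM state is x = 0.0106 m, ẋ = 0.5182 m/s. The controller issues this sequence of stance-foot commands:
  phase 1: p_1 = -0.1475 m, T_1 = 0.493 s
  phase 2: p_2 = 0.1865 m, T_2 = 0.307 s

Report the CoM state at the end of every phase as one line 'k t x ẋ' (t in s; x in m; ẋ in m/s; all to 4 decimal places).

1 0.4930 0.6452 2.5904
2 0.8000 1.8315 5.7748

phase 1: p=-0.1475, T=0.493, ωT=1.610730, cosh=2.603102, sinh=2.403360; start (x,ẋ)=(0.010600, 0.518200) → end (x,ẋ)=(0.645240, 2.590370)
phase 2: p=0.1865, T=0.307, ωT=1.003030, cosh=1.546649, sinh=1.179883; start (x,ẋ)=(0.645240, 2.590370) → end (x,ẋ)=(1.831469, 5.774794)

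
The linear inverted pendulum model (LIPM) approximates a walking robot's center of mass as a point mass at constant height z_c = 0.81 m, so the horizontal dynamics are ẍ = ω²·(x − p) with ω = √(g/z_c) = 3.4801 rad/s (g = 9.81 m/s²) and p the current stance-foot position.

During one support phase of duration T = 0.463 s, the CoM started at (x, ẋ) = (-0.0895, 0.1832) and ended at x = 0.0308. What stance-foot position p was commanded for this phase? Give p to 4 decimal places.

p = -0.0856

ωT = 3.4801·0.463 = 1.611286; cosh(ωT) = 2.604441, sinh(ωT) = 2.404810
x(T) = p + (x₀−p)·cosh(ωT) + (ẋ₀/ω)·sinh(ωT) ⇒ p·(1 − cosh) = x(T) − x₀·cosh − (ẋ₀/ω)·sinh
numerator   = 0.0308 − (-0.0895)·2.604441 − (0.1832/3.4801)·2.404810 = 0.137303
denominator = 1 − 2.604441 = -1.604441
p = 0.137303 / -1.604441 = -0.0856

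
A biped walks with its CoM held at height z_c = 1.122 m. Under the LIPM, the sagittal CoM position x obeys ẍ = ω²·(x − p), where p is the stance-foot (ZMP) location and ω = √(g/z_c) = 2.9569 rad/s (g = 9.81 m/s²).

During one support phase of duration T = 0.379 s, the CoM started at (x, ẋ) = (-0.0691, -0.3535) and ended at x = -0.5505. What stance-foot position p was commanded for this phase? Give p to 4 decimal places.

ωT = 2.9569·0.379 = 1.120665; cosh(ωT) = 1.696478, sinh(ωT) = 1.370415
x(T) = p + (x₀−p)·cosh(ωT) + (ẋ₀/ω)·sinh(ωT) ⇒ p·(1 − cosh) = x(T) − x₀·cosh − (ẋ₀/ω)·sinh
numerator   = -0.5505 − (-0.0691)·1.696478 − (-0.3535/2.9569)·1.370415 = -0.269439
denominator = 1 − 1.696478 = -0.696478
p = -0.269439 / -0.696478 = 0.3869

p = 0.3869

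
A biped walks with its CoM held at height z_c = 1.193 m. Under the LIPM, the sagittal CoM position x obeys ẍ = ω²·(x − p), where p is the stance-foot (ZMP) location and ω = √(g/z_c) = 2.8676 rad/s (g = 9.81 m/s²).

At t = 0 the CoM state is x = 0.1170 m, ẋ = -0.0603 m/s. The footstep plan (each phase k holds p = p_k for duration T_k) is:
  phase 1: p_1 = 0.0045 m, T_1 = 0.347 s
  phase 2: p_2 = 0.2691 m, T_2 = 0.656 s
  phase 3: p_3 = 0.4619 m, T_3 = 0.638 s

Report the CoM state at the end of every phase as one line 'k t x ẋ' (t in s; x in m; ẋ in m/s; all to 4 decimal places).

1 0.3470 0.1529 0.2840
2 1.0030 0.1963 -0.1146
3 1.6410 -0.5080 -2.6775

phase 1: p=0.0045, T=0.347, ωT=0.995057, cosh=1.537291, sinh=1.167588; start (x,ẋ)=(0.117000, -0.060300) → end (x,ẋ)=(0.152893, 0.283971)
phase 2: p=0.2691, T=0.656, ωT=1.881146, cosh=3.356716, sinh=3.204301; start (x,ẋ)=(0.152893, 0.283971) → end (x,ẋ)=(0.196340, -0.114574)
phase 3: p=0.4619, T=0.638, ωT=1.829529, cosh=3.195720, sinh=3.035230; start (x,ẋ)=(0.196340, -0.114574) → end (x,ẋ)=(-0.508026, -2.677532)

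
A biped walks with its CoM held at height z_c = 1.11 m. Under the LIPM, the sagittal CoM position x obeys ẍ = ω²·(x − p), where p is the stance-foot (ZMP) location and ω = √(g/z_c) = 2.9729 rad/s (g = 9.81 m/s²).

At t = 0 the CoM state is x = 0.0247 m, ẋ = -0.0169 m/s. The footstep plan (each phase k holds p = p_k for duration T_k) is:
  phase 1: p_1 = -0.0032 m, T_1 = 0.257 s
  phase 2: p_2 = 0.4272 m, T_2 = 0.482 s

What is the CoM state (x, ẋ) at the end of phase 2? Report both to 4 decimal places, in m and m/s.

phase 1: p=-0.0032, T=0.257, ωT=0.764035, cosh=1.306353, sinh=0.840570; start (x,ẋ)=(0.024700, -0.016900) → end (x,ẋ)=(0.028469, 0.047643)
phase 2: p=0.4272, T=0.482, ωT=1.432938, cosh=2.214800, sinh=1.976193; start (x,ẋ)=(0.028469, 0.047643) → end (x,ẋ)=(-0.424240, -2.237036)

x = -0.4242, ẋ = -2.2370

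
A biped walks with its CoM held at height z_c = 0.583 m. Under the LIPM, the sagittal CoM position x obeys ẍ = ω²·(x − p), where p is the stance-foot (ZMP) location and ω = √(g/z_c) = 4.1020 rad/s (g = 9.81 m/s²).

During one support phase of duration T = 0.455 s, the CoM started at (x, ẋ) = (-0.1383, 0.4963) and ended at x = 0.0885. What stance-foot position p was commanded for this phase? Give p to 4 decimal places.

ωT = 4.1020·0.455 = 1.866410; cosh(ωT) = 3.309862, sinh(ωT) = 3.155184
x(T) = p + (x₀−p)·cosh(ωT) + (ẋ₀/ω)·sinh(ωT) ⇒ p·(1 − cosh) = x(T) − x₀·cosh − (ẋ₀/ω)·sinh
numerator   = 0.0885 − (-0.1383)·3.309862 − (0.4963/4.1020)·3.155184 = 0.164509
denominator = 1 − 3.309862 = -2.309862
p = 0.164509 / -2.309862 = -0.0712

p = -0.0712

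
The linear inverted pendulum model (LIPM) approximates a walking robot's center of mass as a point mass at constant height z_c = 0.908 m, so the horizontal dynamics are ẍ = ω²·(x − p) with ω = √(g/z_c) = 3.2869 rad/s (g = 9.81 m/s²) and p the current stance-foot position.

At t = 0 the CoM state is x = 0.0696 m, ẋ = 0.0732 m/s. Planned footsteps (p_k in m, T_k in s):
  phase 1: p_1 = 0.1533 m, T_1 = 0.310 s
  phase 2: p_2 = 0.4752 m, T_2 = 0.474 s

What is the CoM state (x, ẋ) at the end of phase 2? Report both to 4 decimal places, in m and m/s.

x = -0.7312, ẋ = -3.7161

phase 1: p=0.1533, T=0.310, ωT=1.018939, cosh=1.565616, sinh=1.204638; start (x,ẋ)=(0.069600, 0.073200) → end (x,ẋ)=(0.049086, -0.216809)
phase 2: p=0.4752, T=0.474, ωT=1.557991, cosh=2.479914, sinh=2.269355; start (x,ẋ)=(0.049086, -0.216809) → end (x,ẋ)=(-0.731217, -3.716117)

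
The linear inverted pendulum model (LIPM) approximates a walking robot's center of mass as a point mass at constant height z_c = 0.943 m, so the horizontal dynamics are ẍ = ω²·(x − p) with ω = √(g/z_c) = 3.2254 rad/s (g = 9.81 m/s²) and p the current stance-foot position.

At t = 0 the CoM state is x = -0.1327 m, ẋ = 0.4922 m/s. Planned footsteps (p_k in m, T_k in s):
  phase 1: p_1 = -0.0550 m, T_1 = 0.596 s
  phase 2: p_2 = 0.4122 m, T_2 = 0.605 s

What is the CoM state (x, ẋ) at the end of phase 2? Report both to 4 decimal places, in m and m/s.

x = 0.5346, ẋ = 0.6243

phase 1: p=-0.0550, T=0.596, ωT=1.922338, cosh=3.491596, sinh=3.345331; start (x,ẋ)=(-0.132700, 0.492200) → end (x,ẋ)=(0.184205, 0.880178)
phase 2: p=0.4122, T=0.605, ωT=1.951367, cosh=3.590191, sinh=3.448111; start (x,ẋ)=(0.184205, 0.880178) → end (x,ẋ)=(0.534607, 0.624349)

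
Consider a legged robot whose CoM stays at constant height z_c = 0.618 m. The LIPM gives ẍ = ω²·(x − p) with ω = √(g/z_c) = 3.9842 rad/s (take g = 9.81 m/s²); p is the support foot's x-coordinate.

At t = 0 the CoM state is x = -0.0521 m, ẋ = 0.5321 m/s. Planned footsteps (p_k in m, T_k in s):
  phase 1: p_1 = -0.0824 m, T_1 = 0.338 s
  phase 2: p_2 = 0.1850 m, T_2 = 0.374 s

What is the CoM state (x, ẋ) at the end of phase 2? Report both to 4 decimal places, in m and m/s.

phase 1: p=-0.0824, T=0.338, ωT=1.346660, cosh=2.052335, sinh=1.792227; start (x,ẋ)=(-0.052100, 0.532100) → end (x,ẋ)=(0.219142, 1.308407)
phase 2: p=0.1850, T=0.374, ωT=1.490091, cosh=2.331425, sinh=2.106073; start (x,ẋ)=(0.219142, 1.308407) → end (x,ẋ)=(0.956232, 3.336941)

x = 0.9562, ẋ = 3.3369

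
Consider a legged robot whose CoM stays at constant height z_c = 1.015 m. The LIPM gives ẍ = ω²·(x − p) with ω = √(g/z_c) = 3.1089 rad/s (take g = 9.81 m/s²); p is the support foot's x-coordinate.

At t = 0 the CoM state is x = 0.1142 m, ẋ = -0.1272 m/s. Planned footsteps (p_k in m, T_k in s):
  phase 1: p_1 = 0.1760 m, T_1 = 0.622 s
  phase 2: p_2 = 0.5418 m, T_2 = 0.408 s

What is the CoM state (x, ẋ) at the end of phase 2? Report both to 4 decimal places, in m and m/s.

phase 1: p=0.1760, T=0.622, ωT=1.933736, cosh=3.529952, sinh=3.385345; start (x,ẋ)=(0.114200, -0.127200) → end (x,ẋ)=(-0.180662, -1.099436)
phase 2: p=0.5418, T=0.408, ωT=1.268431, cosh=1.918272, sinh=1.636999; start (x,ẋ)=(-0.180662, -1.099436) → end (x,ẋ)=(-1.422989, -5.785817)

x = -1.4230, ẋ = -5.7858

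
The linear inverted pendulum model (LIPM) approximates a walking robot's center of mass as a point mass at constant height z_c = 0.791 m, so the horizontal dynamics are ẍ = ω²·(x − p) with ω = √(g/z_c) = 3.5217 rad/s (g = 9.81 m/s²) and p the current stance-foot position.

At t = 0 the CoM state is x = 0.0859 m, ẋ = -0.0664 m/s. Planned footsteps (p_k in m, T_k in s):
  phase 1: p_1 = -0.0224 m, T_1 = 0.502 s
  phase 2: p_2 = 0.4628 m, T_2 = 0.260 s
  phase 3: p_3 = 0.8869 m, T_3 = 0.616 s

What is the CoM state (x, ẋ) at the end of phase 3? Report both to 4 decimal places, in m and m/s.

phase 1: p=-0.0224, T=0.502, ωT=1.767893, cosh=3.014596, sinh=2.843903; start (x,ẋ)=(0.085900, -0.066400) → end (x,ẋ)=(0.250460, 0.884496)
phase 2: p=0.4628, T=0.260, ωT=0.915642, cosh=1.449319, sinh=1.049060; start (x,ẋ)=(0.250460, 0.884496) → end (x,ẋ)=(0.418529, 0.497433)
phase 3: p=0.8869, T=0.616, ωT=2.169367, cosh=4.433497, sinh=4.319247; start (x,ẋ)=(0.418529, 0.497433) → end (x,ẋ)=(-0.579534, -4.919058)

x = -0.5795, ẋ = -4.9191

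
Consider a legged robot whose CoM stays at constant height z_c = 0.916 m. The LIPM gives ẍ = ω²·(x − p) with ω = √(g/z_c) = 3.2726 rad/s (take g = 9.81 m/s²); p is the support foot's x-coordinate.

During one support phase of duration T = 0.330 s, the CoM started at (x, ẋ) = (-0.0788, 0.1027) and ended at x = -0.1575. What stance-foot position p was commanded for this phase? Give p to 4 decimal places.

p = 0.1074

ωT = 3.2726·0.330 = 1.079958; cosh(ωT) = 1.642083, sinh(ωT) = 1.302473
x(T) = p + (x₀−p)·cosh(ωT) + (ẋ₀/ω)·sinh(ωT) ⇒ p·(1 − cosh) = x(T) − x₀·cosh − (ẋ₀/ω)·sinh
numerator   = -0.1575 − (-0.0788)·1.642083 − (0.1027/3.2726)·1.302473 = -0.068978
denominator = 1 − 1.642083 = -0.642083
p = -0.068978 / -0.642083 = 0.1074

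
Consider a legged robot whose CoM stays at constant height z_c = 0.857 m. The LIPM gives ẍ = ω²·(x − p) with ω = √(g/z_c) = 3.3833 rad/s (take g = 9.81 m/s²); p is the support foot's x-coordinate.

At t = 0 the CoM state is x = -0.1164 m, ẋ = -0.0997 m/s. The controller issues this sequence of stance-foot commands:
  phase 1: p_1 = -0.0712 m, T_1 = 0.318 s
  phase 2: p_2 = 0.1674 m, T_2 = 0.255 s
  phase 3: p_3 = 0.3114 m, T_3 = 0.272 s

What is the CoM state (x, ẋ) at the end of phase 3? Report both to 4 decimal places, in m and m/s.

x = -1.2793, ẋ = -5.0488

phase 1: p=-0.0712, T=0.318, ωT=1.075889, cosh=1.636797, sinh=1.295803; start (x,ẋ)=(-0.116400, -0.099700) → end (x,ẋ)=(-0.183368, -0.361350)
phase 2: p=0.1674, T=0.255, ωT=0.862742, cosh=1.395826, sinh=0.973822; start (x,ẋ)=(-0.183368, -0.361350) → end (x,ẋ)=(-0.426219, -1.660069)
phase 3: p=0.3114, T=0.272, ωT=0.920258, cosh=1.454177, sinh=1.055760; start (x,ẋ)=(-0.426219, -1.660069) → end (x,ẋ)=(-1.279254, -5.048776)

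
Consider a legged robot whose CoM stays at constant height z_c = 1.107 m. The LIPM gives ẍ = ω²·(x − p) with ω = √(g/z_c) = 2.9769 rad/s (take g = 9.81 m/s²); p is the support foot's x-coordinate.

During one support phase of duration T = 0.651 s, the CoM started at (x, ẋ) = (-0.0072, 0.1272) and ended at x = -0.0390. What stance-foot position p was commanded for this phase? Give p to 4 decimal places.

p = 0.0624

ωT = 2.9769·0.651 = 1.937962; cosh(ωT) = 3.544290, sinh(ωT) = 3.400293
x(T) = p + (x₀−p)·cosh(ωT) + (ẋ₀/ω)·sinh(ωT) ⇒ p·(1 − cosh) = x(T) − x₀·cosh − (ẋ₀/ω)·sinh
numerator   = -0.0390 − (-0.0072)·3.544290 − (0.1272/2.9769)·3.400293 = -0.158772
denominator = 1 − 3.544290 = -2.544290
p = -0.158772 / -2.544290 = 0.0624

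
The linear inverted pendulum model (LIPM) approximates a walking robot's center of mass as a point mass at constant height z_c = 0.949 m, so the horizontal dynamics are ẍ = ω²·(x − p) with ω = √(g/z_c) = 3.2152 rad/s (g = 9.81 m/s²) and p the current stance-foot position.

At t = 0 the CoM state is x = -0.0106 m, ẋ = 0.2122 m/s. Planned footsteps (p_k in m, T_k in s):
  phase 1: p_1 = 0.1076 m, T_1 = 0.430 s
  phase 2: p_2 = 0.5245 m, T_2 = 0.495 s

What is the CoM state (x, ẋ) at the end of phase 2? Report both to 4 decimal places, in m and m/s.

phase 1: p=0.1076, T=0.430, ωT=1.382536, cosh=2.117968, sinh=1.867027; start (x,ẋ)=(-0.010600, 0.212200) → end (x,ẋ)=(-0.019522, -0.260106)
phase 2: p=0.5245, T=0.495, ωT=1.591524, cosh=2.557422, sinh=2.353806; start (x,ẋ)=(-0.019522, -0.260106) → end (x,ẋ)=(-1.057213, -4.782335)

x = -1.0572, ẋ = -4.7823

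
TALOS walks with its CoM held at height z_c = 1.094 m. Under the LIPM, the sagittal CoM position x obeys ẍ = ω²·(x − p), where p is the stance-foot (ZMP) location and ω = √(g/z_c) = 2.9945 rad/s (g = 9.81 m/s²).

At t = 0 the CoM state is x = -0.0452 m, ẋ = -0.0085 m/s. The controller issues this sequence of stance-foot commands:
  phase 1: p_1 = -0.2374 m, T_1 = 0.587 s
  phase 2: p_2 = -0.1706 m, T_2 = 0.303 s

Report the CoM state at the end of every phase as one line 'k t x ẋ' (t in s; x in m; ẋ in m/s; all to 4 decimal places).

1 0.5870 0.3285 1.5939
2 0.8900 1.1005 3.8463

phase 1: p=-0.2374, T=0.587, ωT=1.757771, cosh=2.985964, sinh=2.813535; start (x,ẋ)=(-0.045200, -0.008500) → end (x,ẋ)=(0.328516, 1.593929)
phase 2: p=-0.1706, T=0.303, ωT=0.907333, cosh=1.440653, sinh=1.037054; start (x,ẋ)=(0.328516, 1.593929) → end (x,ẋ)=(1.100462, 3.846283)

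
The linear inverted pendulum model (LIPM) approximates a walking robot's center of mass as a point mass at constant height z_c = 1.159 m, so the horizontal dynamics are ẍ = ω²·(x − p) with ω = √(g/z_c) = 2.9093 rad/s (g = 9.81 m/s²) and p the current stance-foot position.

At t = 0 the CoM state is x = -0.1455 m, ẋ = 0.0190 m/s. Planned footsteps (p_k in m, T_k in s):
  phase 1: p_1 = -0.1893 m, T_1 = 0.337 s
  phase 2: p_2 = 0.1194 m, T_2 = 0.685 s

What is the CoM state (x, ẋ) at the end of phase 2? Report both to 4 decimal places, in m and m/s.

x = -0.5409, ẋ = -1.8043

phase 1: p=-0.1893, T=0.337, ωT=0.980434, cosh=1.520381, sinh=1.145232; start (x,ẋ)=(-0.145500, 0.019000) → end (x,ẋ)=(-0.115228, 0.174821)
phase 2: p=0.1194, T=0.685, ωT=1.992871, cosh=3.736433, sinh=3.600130; start (x,ẋ)=(-0.115228, 0.174821) → end (x,ẋ)=(-0.540939, -1.804253)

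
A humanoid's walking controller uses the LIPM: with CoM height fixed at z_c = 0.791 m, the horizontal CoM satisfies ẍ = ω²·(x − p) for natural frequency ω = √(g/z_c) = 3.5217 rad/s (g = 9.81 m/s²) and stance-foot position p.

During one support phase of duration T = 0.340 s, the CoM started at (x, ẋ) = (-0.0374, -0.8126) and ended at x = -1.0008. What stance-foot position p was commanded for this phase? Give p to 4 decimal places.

ωT = 3.5217·0.340 = 1.197378; cosh(ωT) = 1.806704, sinh(ωT) = 1.504719
x(T) = p + (x₀−p)·cosh(ωT) + (ẋ₀/ω)·sinh(ωT) ⇒ p·(1 − cosh) = x(T) − x₀·cosh − (ẋ₀/ω)·sinh
numerator   = -1.0008 − (-0.0374)·1.806704 − (-0.8126/3.5217)·1.504719 = -0.586029
denominator = 1 − 1.806704 = -0.806704
p = -0.586029 / -0.806704 = 0.7264

p = 0.7264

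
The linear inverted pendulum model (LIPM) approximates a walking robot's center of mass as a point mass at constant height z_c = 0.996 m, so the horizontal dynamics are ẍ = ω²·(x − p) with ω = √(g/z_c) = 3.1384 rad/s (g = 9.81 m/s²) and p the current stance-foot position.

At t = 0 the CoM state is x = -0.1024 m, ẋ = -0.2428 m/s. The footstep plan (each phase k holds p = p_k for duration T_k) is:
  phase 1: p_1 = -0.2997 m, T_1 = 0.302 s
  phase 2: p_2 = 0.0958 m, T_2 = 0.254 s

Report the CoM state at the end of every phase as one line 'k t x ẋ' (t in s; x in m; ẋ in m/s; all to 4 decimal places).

phase 1: p=-0.2997, T=0.302, ωT=0.947797, cosh=1.483807, sinh=1.096213; start (x,ẋ)=(-0.102400, -0.242800) → end (x,ẋ)=(-0.091753, 0.318513)
phase 2: p=0.0958, T=0.254, ωT=0.797154, cosh=1.334912, sinh=0.884303; start (x,ẋ)=(-0.091753, 0.318513) → end (x,ẋ)=(-0.064819, -0.095326)

1 0.3020 -0.0918 0.3185
2 0.5560 -0.0648 -0.0953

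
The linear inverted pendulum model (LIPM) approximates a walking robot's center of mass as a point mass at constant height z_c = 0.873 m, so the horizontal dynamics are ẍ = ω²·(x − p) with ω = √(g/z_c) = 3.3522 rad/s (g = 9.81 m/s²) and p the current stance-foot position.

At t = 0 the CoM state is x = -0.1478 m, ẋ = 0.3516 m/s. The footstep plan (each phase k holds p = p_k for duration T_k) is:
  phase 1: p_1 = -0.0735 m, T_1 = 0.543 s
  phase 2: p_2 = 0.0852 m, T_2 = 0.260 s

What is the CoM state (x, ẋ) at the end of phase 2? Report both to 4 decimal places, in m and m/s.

x = 0.0819, ẋ = 0.2523

phase 1: p=-0.0735, T=0.543, ωT=1.820245, cosh=3.167677, sinh=3.005691; start (x,ẋ)=(-0.147800, 0.351600) → end (x,ẋ)=(0.006398, 0.365132)
phase 2: p=0.0852, T=0.260, ωT=0.871572, cosh=1.404480, sinh=0.986186; start (x,ẋ)=(0.006398, 0.365132) → end (x,ẋ)=(0.081942, 0.252309)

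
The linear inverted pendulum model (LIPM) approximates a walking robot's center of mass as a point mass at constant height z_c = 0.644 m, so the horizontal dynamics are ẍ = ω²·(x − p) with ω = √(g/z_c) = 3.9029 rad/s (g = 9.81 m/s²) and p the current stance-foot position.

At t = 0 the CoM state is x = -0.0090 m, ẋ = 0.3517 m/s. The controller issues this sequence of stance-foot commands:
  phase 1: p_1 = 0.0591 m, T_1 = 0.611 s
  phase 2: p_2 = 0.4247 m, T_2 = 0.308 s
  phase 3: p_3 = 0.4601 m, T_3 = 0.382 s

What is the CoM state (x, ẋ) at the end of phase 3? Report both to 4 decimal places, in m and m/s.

phase 1: p=0.0591, T=0.611, ωT=2.384672, cosh=5.473810, sinh=5.381691; start (x,ẋ)=(-0.009000, 0.351700) → end (x,ẋ)=(0.171291, 0.494753)
phase 2: p=0.4247, T=0.308, ωT=1.202093, cosh=1.813819, sinh=1.513255; start (x,ẋ)=(0.171291, 0.494753) → end (x,ẋ)=(0.156890, -0.599262)
phase 3: p=0.4601, T=0.382, ωT=1.490908, cosh=2.333147, sinh=2.107979; start (x,ẋ)=(0.156890, -0.599262) → end (x,ẋ)=(-0.570997, -3.892741)

x = -0.5710, ẋ = -3.8927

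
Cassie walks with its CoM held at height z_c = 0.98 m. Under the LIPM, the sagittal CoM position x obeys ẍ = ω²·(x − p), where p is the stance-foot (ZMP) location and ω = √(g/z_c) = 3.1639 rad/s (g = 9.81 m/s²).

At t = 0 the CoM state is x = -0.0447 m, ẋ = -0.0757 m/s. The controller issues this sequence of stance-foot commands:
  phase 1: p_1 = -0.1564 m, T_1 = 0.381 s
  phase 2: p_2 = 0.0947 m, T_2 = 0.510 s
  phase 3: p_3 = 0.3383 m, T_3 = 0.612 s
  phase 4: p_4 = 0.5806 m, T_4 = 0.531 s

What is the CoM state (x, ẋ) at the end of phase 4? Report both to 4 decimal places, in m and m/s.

x = -0.7129, ẋ = -3.9255

phase 1: p=-0.1564, T=0.381, ωT=1.205446, cosh=1.818903, sinh=1.519344; start (x,ẋ)=(-0.044700, -0.075700) → end (x,ẋ)=(0.010419, 0.399257)
phase 2: p=0.0947, T=0.510, ωT=1.613589, cosh=2.609985, sinh=2.410814; start (x,ẋ)=(0.010419, 0.399257) → end (x,ẋ)=(0.178953, 0.399198)
phase 3: p=0.3383, T=0.612, ωT=1.936307, cosh=3.538667, sinh=3.394431; start (x,ẋ)=(0.178953, 0.399198) → end (x,ẋ)=(0.202708, -0.298704)
phase 4: p=0.5806, T=0.531, ωT=1.680031, cosh=2.776045, sinh=2.589677; start (x,ẋ)=(0.202708, -0.298704) → end (x,ẋ)=(-0.712937, -3.925467)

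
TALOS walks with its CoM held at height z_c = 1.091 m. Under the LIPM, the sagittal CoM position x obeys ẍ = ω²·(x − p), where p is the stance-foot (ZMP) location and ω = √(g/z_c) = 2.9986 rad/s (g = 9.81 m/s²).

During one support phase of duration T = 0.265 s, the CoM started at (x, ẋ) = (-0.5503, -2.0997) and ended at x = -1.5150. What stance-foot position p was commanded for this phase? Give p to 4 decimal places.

ωT = 2.9986·0.265 = 0.794629; cosh(ωT) = 1.332684, sinh(ωT) = 0.880935
x(T) = p + (x₀−p)·cosh(ωT) + (ẋ₀/ω)·sinh(ωT) ⇒ p·(1 − cosh) = x(T) − x₀·cosh − (ẋ₀/ω)·sinh
numerator   = -1.5150 − (-0.5503)·1.332684 − (-2.0997/2.9986)·0.880935 = -0.164769
denominator = 1 − 1.332684 = -0.332684
p = -0.164769 / -0.332684 = 0.4953

p = 0.4953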